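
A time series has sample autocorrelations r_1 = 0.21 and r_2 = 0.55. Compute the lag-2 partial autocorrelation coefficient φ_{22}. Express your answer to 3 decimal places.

0.529

φ_{22} = (r_2 − r_1²) / (1 − r_1²)
r_1² = (0.21)² = 0.0441
Numerator = 0.55 − 0.0441 = 0.5059; denominator = 1 − 0.0441 = 0.9559
φ_{22} = 0.5059 / 0.9559 = 0.529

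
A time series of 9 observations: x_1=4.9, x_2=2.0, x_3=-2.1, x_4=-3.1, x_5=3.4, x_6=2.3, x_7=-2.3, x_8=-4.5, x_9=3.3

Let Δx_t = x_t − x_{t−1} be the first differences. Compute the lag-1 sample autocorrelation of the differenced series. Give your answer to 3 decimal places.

-0.006

First differences Δx: -2.9, -4.1, -1.0, 6.5, -1.1, -4.6, -2.2, 7.8
Mean of differences = -0.2000
Numerator Σ(Δx_t−Δx̄)(Δx_{t+1}−Δx̄) = -0.9800
Denominator Σ(Δx_t−Δx̄)² = 156.2000
r_1(Δx) = -0.9800 / 156.2000 = -0.006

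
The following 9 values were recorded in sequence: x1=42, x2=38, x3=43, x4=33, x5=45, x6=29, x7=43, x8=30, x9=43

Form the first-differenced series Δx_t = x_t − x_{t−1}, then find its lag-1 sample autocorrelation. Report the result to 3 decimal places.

-0.889

First differences Δx: -4, 5, -10, 12, -16, 14, -13, 13
Mean of differences = 0.1250
Numerator Σ(Δx_t−Δx̄)(Δx_{t+1}−Δx̄) = -956.0156
Denominator Σ(Δx_t−Δx̄)² = 1074.8750
r_1(Δx) = -956.0156 / 1074.8750 = -0.889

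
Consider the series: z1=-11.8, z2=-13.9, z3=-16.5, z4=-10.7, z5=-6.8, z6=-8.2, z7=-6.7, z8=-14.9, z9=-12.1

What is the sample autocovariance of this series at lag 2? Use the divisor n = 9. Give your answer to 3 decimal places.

-1.636

Mean z̄ = (-11.8 − 13.9 − 16.5 − 10.7 − 6.8 − 8.2 − 6.7 − 14.9 − 12.1)/9 = -11.2889
Σ_{t=1}^{7}(z_t−z̄)(z_{t+2}−z̄) = -14.7247
γ_2 = -14.7247 / 9 = -1.636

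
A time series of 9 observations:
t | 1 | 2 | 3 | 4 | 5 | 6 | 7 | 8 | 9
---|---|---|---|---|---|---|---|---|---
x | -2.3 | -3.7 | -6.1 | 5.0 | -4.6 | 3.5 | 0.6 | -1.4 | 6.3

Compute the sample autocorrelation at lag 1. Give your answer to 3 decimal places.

Mean x̄ = (-2.3 − 3.7 − 6.1 + 5.0 − 4.6 + 3.5 + 0.6 − 1.4 + 6.3)/9 = -0.3000
Numerator Σ_{t=1}^{8}(x_t−x̄)(x_{t+1}−x̄) = -48.1800
Denominator Σ(x_t−x̄)² = 155.8000
r_1 = -48.1800 / 155.8000 = -0.309

-0.309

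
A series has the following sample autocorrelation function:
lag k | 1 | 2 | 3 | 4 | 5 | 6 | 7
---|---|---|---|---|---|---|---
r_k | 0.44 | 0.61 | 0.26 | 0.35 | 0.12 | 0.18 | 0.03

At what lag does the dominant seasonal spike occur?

2

The largest autocorrelation is r_2 = 0.61; the remaining lags stay at or below 0.44.
The dominant spike at lag 2 indicates a seasonal period of 2.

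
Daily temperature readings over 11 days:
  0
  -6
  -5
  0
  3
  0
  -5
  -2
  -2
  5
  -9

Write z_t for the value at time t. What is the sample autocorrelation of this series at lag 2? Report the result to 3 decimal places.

Mean z̄ = (0 − 6 − 5 + 0 + 3 + 0 − 5 − 2 − 2 + 5 − 9)/11 = -1.9091
Numerator Σ_{t=1}^{9}(z_t−z̄)(z_{t+2}−z̄) = -40.2893
Denominator Σ(z_t−z̄)² = 168.9091
r_2 = -40.2893 / 168.9091 = -0.239

-0.239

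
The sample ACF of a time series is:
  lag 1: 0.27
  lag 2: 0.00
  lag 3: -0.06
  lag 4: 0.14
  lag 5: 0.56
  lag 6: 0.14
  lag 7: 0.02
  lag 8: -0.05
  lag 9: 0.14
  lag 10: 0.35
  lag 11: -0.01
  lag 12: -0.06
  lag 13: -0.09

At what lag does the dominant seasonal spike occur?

The largest autocorrelation is r_5 = 0.56, with a weaker echo at lag 10 (0.35); the remaining lags stay at or below 0.27. The elevated value at lag 1 (0.27), dropping to 0.00 at lag 2, reflects decaying short-term dependence rather than seasonality.
The dominant spike at lag 5 indicates a seasonal period of 5.

5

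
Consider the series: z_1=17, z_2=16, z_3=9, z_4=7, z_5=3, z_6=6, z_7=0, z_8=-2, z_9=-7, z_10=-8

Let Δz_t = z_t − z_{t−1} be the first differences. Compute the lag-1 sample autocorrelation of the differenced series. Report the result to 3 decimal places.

First differences Δz: -1, -7, -2, -4, 3, -6, -2, -5, -1
Mean of differences = -2.7778
Numerator Σ(Δz_t−Δz̄)(Δz_{t+1}−Δz̄) = -45.6049
Denominator Σ(Δz_t−Δz̄)² = 75.5556
r_1(Δz) = -45.6049 / 75.5556 = -0.604

-0.604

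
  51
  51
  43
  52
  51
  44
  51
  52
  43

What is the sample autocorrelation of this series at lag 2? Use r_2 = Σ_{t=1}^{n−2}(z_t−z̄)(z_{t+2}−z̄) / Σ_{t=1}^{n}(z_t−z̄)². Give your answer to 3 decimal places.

-0.443

Mean z̄ = (51 + 51 + 43 + 52 + 51 + 44 + 51 + 52 + 43)/9 = 48.6667
Numerator Σ_{t=1}^{7}(z_t−z̄)(z_{t+2}−z̄) = -57.5556
Denominator Σ(z_t−z̄)² = 130.0000
r_2 = -57.5556 / 130.0000 = -0.443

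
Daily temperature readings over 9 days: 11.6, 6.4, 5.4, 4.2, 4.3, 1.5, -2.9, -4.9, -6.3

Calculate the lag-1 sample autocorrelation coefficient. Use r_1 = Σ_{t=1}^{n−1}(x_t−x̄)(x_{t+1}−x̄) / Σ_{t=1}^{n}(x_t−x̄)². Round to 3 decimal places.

Mean x̄ = (11.6 + 6.4 + 5.4 + 4.2 + 4.3 + 1.5 − 2.9 − 4.9 − 6.3)/9 = 2.1444
Numerator Σ_{t=1}^{8}(x_t−x̄)(x_{t+1}−x̄) = 162.0991
Denominator Σ(x_t−x̄)² = 273.7822
r_1 = 162.0991 / 273.7822 = 0.592

0.592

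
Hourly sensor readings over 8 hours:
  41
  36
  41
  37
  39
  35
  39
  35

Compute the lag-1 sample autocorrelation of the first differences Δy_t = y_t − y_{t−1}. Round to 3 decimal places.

First differences Δy: -5, 5, -4, 2, -4, 4, -4
Mean of differences = -0.8571
Numerator Σ(Δy_t−Δȳ)(Δy_{t+1}−Δȳ) = -91.1633
Denominator Σ(Δy_t−Δȳ)² = 112.8571
r_1(Δy) = -91.1633 / 112.8571 = -0.808

-0.808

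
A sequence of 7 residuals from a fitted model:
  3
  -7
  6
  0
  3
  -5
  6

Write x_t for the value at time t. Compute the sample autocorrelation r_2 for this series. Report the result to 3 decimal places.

Mean x̄ = (3 − 7 + 6 + 0 + 3 − 5 + 6)/7 = 0.8571
Deviations from mean: 2.1429, -7.8571, 5.1429, -0.8571, 2.1429, -5.8571, 5.1429
Σ(x_t−x̄)(x_{t+2}−x̄) = (11.0204) + (6.7347) + (11.0204) + (5.0204) + (11.0204) = 44.8163
Denominator Σ(x_t−x̄)² = 158.8571
r_2 = 44.8163 / 158.8571 = 0.282

0.282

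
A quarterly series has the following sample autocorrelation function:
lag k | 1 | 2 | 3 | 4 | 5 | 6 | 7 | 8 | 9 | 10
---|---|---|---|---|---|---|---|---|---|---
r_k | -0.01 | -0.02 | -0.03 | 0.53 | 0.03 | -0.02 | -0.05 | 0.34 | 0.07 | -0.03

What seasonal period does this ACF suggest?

The largest autocorrelation is r_4 = 0.53, with a weaker echo at lag 8 (0.34); the remaining lags stay at or below 0.07.
The dominant spike at lag 4 indicates a seasonal period of 4.

4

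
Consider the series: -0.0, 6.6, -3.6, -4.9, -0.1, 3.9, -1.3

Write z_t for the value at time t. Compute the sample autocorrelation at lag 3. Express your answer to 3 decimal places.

Mean z̄ = (-0.0 + 6.6 − 3.6 − 4.9 − 0.1 + 3.9 − 1.3)/7 = 0.0857
Deviations from mean: -0.0857, 6.5143, -3.6857, -4.9857, -0.1857, 3.8143, -1.3857
Numerator Σ_{t=1}^{4}(z_t−z̄)(z_{t+3}−z̄) = -7.9320
Denominator Σ(z_t−z̄)² = 97.3886
r_3 = -7.9320 / 97.3886 = -0.081

-0.081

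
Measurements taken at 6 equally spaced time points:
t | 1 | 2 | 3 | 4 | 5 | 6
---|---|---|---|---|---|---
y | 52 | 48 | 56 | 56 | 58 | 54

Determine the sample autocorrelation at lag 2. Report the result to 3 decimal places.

-0.125

Mean ȳ = (52 + 48 + 56 + 56 + 58 + 54)/6 = 54.0000
Numerator Σ_{t=1}^{4}(y_t−ȳ)(y_{t+2}−ȳ) = -8.0000
Denominator Σ(y_t−ȳ)² = 64.0000
r_2 = -8.0000 / 64.0000 = -0.125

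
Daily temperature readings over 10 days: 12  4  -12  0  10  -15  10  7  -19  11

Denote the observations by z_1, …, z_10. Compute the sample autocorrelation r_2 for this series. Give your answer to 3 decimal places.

-0.306

Mean z̄ = (12 + 4 − 12 + 0 + 10 − 15 + 10 + 7 − 19 + 11)/10 = 0.8000
Numerator Σ_{t=1}^{8}(z_t−z̄)(z_{t+2}−z̄) = -383.2800
Denominator Σ(z_t−z̄)² = 1253.6000
r_2 = -383.2800 / 1253.6000 = -0.306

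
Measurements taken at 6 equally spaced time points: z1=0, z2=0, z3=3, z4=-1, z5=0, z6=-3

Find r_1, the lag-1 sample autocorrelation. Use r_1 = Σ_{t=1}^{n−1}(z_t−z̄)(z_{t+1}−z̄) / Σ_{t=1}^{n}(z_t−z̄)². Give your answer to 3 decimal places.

-0.143

Mean z̄ = (0 + 0 + 3 − 1 + 0 − 3)/6 = -0.1667
Σ(z_t−z̄)(z_{t+1}−z̄) = (0.0278) + (0.5278) + (-2.6389) + (-0.1389) + (-0.4722) = -2.6944
Denominator Σ(z_t−z̄)² = 18.8333
r_1 = -2.6944 / 18.8333 = -0.143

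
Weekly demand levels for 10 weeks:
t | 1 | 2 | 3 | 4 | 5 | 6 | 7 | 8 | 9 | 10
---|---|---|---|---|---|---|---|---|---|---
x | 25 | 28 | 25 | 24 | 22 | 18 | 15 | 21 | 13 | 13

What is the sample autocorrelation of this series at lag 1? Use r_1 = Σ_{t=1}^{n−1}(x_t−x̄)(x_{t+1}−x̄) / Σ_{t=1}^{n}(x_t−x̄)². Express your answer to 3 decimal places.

Mean x̄ = (25 + 28 + 25 + 24 + 22 + 18 + 15 + 21 + 13 + 13)/10 = 20.4000
Numerator Σ_{t=1}^{9}(x_t−x̄)(x_{t+1}−x̄) = 148.4400
Denominator Σ(x_t−x̄)² = 260.4000
r_1 = 148.4400 / 260.4000 = 0.570

0.570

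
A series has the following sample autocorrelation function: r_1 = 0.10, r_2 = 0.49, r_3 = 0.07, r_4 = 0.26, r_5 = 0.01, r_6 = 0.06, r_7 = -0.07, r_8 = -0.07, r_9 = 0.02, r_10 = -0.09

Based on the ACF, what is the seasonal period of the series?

The largest autocorrelation is r_2 = 0.49, with a weaker echo at lag 4 (0.26); the remaining lags stay at or below 0.10.
The dominant spike at lag 2 indicates a seasonal period of 2.

2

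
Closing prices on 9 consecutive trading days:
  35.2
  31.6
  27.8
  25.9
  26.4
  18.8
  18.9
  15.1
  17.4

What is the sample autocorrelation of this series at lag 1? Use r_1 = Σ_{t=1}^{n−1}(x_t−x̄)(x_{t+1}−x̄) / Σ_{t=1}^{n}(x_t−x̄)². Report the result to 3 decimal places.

0.639

Mean x̄ = (35.2 + 31.6 + 27.8 + 25.9 + 26.4 + 18.8 + 18.9 + 15.1 + 17.4)/9 = 24.1222
Numerator Σ_{t=1}^{8}(x_t−x̄)(x_{t+1}−x̄) = 244.3628
Denominator Σ(x_t−x̄)² = 382.6956
r_1 = 244.3628 / 382.6956 = 0.639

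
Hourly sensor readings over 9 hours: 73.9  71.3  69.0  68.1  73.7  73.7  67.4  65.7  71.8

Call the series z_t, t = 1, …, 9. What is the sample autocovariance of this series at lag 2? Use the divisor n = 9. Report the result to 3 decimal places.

Mean z̄ = (73.9 + 71.3 + 69.0 + 68.1 + 73.7 + 73.7 + 67.4 + 65.7 + 71.8)/9 = 70.5111
Σ_{t=1}^{7}(z_t−z̄)(z_{t+2}−z̄) = -48.8036
γ_2 = -48.8036 / 9 = -5.423

-5.423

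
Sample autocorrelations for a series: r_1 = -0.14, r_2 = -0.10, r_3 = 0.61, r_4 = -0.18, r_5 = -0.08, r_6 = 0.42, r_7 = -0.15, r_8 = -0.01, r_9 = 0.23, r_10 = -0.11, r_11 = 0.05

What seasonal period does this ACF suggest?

The largest autocorrelation is r_3 = 0.61, with weaker echoes at lags 6 (0.42) and 9 (0.23); the remaining lags stay at or below 0.05.
The dominant spike at lag 3 indicates a seasonal period of 3.

3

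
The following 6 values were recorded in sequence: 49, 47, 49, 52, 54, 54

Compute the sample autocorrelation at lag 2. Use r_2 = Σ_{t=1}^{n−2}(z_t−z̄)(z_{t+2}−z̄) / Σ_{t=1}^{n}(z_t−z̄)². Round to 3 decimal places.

Mean z̄ = (49 + 47 + 49 + 52 + 54 + 54)/6 = 50.8333
Deviations from mean: -1.8333, -3.8333, -1.8333, 1.1667, 3.1667, 3.1667
Numerator Σ_{t=1}^{4}(z_t−z̄)(z_{t+2}−z̄) = -3.2222
Denominator Σ(z_t−z̄)² = 42.8333
r_2 = -3.2222 / 42.8333 = -0.075

-0.075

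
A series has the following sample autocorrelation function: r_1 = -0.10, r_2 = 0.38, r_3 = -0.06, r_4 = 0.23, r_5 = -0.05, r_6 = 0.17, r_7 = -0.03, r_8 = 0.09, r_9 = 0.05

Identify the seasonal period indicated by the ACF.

2

The largest autocorrelation is r_2 = 0.38, with weaker echoes at lags 4 (0.23) and 6 (0.17); the remaining lags stay at or below 0.09.
The dominant spike at lag 2 indicates a seasonal period of 2.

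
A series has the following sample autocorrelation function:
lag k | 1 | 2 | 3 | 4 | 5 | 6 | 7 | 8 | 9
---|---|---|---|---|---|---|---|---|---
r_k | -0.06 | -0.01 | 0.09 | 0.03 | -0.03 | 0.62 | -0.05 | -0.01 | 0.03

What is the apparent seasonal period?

The largest autocorrelation is r_6 = 0.62; the remaining lags stay at or below 0.09.
The dominant spike at lag 6 indicates a seasonal period of 6.

6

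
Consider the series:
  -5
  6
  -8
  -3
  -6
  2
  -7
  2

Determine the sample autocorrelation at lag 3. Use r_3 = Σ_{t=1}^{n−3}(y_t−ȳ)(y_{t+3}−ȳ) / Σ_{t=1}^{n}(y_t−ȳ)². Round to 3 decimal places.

Mean ȳ = (-5 + 6 − 8 − 3 − 6 + 2 − 7 + 2)/8 = -2.3750
Σ(y_t−ȳ)(y_{t+3}−ȳ) = (1.6406) + (-30.3594) + (-24.6094) + (2.8906) + (-15.8594) = -66.2969
Denominator Σ(y_t−ȳ)² = 181.8750
r_3 = -66.2969 / 181.8750 = -0.365

-0.365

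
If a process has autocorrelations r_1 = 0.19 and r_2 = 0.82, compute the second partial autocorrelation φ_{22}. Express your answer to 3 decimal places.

0.813

φ_{22} = (r_2 − r_1²) / (1 − r_1²)
r_1² = (0.19)² = 0.0361
Numerator = 0.82 − 0.0361 = 0.7839; denominator = 1 − 0.0361 = 0.9639
φ_{22} = 0.7839 / 0.9639 = 0.813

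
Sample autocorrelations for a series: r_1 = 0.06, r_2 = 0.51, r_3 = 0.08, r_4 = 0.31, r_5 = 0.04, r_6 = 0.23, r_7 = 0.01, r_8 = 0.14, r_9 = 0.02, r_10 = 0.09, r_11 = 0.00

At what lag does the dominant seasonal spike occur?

2

The largest autocorrelation is r_2 = 0.51, with weaker echoes at lags 4 (0.31) and 6 (0.23); the remaining lags stay at or below 0.14.
The dominant spike at lag 2 indicates a seasonal period of 2.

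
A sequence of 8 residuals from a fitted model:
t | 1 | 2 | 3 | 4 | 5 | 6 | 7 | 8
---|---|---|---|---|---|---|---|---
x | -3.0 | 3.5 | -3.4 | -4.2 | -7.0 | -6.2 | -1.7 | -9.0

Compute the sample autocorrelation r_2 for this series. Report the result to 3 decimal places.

Mean x̄ = (-3.0 + 3.5 − 3.4 − 4.2 − 7.0 − 6.2 − 1.7 − 9.0)/8 = -3.8750
Σ(x_t−x̄)(x_{t+2}−x̄) = (0.4156) + (-2.3969) + (-1.4844) + (0.7556) + (-6.7969) + (11.9156) = 2.4088
Denominator Σ(x_t−x̄)² = 101.6550
r_2 = 2.4088 / 101.6550 = 0.024

0.024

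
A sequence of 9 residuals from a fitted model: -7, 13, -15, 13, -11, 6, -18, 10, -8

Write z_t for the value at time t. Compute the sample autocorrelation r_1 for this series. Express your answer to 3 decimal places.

-0.870

Mean z̄ = (-7 + 13 − 15 + 13 − 11 + 6 − 18 + 10 − 8)/9 = -1.8889
Numerator Σ_{t=1}^{8}(z_t−z̄)(z_{t+1}−z̄) = -1065.3457
Denominator Σ(z_t−z̄)² = 1224.8889
r_1 = -1065.3457 / 1224.8889 = -0.870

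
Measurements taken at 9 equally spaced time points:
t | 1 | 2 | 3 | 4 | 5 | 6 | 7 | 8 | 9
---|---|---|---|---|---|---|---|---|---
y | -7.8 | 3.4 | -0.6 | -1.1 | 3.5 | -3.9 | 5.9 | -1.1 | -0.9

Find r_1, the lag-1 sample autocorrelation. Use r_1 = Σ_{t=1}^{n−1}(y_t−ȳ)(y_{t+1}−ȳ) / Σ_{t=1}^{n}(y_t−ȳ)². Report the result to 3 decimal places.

-0.525

Mean ȳ = (-7.8 + 3.4 − 0.6 − 1.1 + 3.5 − 3.9 + 5.9 − 1.1 − 0.9)/9 = -0.2889
Numerator Σ_{t=1}^{8}(y_t−ȳ)(y_{t+1}−ȳ) = -72.2312
Denominator Σ(y_t−ȳ)² = 137.5089
r_1 = -72.2312 / 137.5089 = -0.525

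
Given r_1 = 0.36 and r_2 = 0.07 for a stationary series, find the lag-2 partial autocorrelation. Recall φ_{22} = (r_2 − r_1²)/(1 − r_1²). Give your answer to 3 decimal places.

φ_{22} = (r_2 − r_1²) / (1 − r_1²)
r_1² = (0.36)² = 0.1296
Numerator = 0.07 − 0.1296 = -0.0596; denominator = 1 − 0.1296 = 0.8704
φ_{22} = -0.0596 / 0.8704 = -0.068

-0.068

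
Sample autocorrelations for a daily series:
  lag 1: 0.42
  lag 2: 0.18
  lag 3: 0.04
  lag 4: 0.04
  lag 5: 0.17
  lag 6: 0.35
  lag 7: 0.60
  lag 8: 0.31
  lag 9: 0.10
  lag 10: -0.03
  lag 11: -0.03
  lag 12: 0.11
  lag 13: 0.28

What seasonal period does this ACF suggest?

The largest autocorrelation is r_7 = 0.60; the remaining lags stay at or below 0.42. The elevated value at lag 1 (0.42), dropping to 0.18 at lag 2, reflects decaying short-term dependence rather than seasonality.
The dominant spike at lag 7 indicates a seasonal period of 7.

7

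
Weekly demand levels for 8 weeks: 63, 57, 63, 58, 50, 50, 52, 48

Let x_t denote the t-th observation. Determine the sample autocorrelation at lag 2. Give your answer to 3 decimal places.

Mean x̄ = (63 + 57 + 63 + 58 + 50 + 50 + 52 + 48)/8 = 55.1250
Deviations from mean: 7.8750, 1.8750, 7.8750, 2.8750, -5.1250, -5.1250, -3.1250, -7.1250
Numerator Σ_{t=1}^{6}(x_t−x̄)(x_{t+2}−x̄) = 64.8438
Denominator Σ(x_t−x̄)² = 248.8750
r_2 = 64.8438 / 248.8750 = 0.261

0.261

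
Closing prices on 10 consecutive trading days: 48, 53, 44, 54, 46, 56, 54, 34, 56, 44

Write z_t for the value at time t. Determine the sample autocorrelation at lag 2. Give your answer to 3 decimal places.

0.143

Mean z̄ = (48 + 53 + 44 + 54 + 46 + 56 + 54 + 34 + 56 + 44)/10 = 48.9000
Numerator Σ_{t=1}^{8}(z_t−z̄)(z_{t+2}−z̄) = 64.3800
Denominator Σ(z_t−z̄)² = 448.9000
r_2 = 64.3800 / 448.9000 = 0.143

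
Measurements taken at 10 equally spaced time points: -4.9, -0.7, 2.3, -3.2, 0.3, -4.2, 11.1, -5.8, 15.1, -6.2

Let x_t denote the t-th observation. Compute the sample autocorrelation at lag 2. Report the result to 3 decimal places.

Mean x̄ = (-4.9 − 0.7 + 2.3 − 3.2 + 0.3 − 4.2 + 11.1 − 5.8 + 15.1 − 6.2)/10 = 0.3800
Numerator Σ_{t=1}^{8}(x_t−x̄)(x_{t+2}−x̄) = 235.8812
Denominator Σ(x_t−x̄)² = 479.6160
r_2 = 235.8812 / 479.6160 = 0.492

0.492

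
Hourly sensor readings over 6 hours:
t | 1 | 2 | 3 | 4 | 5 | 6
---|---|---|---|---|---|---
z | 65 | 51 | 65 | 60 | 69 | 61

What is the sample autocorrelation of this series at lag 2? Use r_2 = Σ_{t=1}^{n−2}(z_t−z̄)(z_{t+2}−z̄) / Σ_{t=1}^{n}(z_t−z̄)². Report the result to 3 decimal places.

Mean z̄ = (65 + 51 + 65 + 60 + 69 + 61)/6 = 61.8333
Numerator Σ_{t=1}^{4}(z_t−z̄)(z_{t+2}−z̄) = 54.1111
Denominator Σ(z_t−z̄)² = 192.8333
r_2 = 54.1111 / 192.8333 = 0.281

0.281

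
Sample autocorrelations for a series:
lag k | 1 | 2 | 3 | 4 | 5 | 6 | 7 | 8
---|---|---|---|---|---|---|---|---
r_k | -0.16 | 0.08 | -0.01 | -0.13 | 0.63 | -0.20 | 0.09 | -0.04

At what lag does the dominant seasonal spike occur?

5

The largest autocorrelation is r_5 = 0.63; the remaining lags stay at or below 0.09.
The dominant spike at lag 5 indicates a seasonal period of 5.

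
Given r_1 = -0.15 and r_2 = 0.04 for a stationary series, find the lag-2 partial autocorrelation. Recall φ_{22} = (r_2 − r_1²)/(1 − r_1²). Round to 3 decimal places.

0.018

φ_{22} = (r_2 − r_1²) / (1 − r_1²)
r_1² = (-0.15)² = 0.0225
Numerator = 0.04 − 0.0225 = 0.0175; denominator = 1 − 0.0225 = 0.9775
φ_{22} = 0.0175 / 0.9775 = 0.018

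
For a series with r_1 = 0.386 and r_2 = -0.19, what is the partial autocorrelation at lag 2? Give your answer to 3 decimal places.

φ_{22} = (r_2 − r_1²) / (1 − r_1²)
r_1² = (0.386)² = 0.148996
Numerator = -0.19 − 0.1490 = -0.3390; denominator = 1 − 0.1490 = 0.8510
φ_{22} = -0.3390 / 0.8510 = -0.398

-0.398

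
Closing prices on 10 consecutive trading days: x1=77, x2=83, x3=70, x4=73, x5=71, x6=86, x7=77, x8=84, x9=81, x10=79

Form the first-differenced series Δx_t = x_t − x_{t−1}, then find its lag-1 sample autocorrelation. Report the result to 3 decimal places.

-0.624

First differences Δx: 6, -13, 3, -2, 15, -9, 7, -3, -2
Mean of differences = 0.2222
Numerator Σ(Δx_t−Δx̄)(Δx_{t+1}−Δx̄) = -365.6049
Denominator Σ(Δx_t−Δx̄)² = 585.5556
r_1(Δx) = -365.6049 / 585.5556 = -0.624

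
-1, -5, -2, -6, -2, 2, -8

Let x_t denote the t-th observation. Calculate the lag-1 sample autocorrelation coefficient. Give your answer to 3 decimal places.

Mean x̄ = (-1 − 5 − 2 − 6 − 2 + 2 − 8)/7 = -3.1429
Deviations from mean: 2.1429, -1.8571, 1.1429, -2.8571, 1.1429, 5.1429, -4.8571
Numerator Σ_{t=1}^{6}(x_t−x̄)(x_{t+1}−x̄) = -31.7347
Denominator Σ(x_t−x̄)² = 68.8571
r_1 = -31.7347 / 68.8571 = -0.461

-0.461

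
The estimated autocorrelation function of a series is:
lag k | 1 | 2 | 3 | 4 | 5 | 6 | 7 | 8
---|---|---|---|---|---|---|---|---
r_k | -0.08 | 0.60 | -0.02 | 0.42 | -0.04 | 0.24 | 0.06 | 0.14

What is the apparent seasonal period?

2

The largest autocorrelation is r_2 = 0.60, with weaker echoes at lags 4 (0.42) and 6 (0.24); the remaining lags stay at or below 0.14.
The dominant spike at lag 2 indicates a seasonal period of 2.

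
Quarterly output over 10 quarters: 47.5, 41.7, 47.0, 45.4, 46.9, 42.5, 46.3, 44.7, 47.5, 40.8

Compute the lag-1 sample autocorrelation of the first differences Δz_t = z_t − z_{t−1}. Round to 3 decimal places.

First differences Δz: -5.8, 5.3, -1.6, 1.5, -4.4, 3.8, -1.6, 2.8, -6.7
Mean of differences = -0.7444
Numerator Σ(Δz_t−Δz̄)(Δz_{t+1}−Δz̄) = -90.4964
Denominator Σ(Δz_t−Δz̄)² = 150.6422
r_1(Δz) = -90.4964 / 150.6422 = -0.601

-0.601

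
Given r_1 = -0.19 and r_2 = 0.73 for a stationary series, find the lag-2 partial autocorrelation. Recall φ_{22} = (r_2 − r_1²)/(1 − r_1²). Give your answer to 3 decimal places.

φ_{22} = (r_2 − r_1²) / (1 − r_1²)
r_1² = (-0.19)² = 0.0361
Numerator = 0.73 − 0.0361 = 0.6939; denominator = 1 − 0.0361 = 0.9639
φ_{22} = 0.6939 / 0.9639 = 0.720

0.720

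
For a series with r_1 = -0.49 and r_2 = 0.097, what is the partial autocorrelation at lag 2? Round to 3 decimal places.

-0.188

φ_{22} = (r_2 − r_1²) / (1 − r_1²)
r_1² = (-0.49)² = 0.2401
Numerator = 0.097 − 0.2401 = -0.1431; denominator = 1 − 0.2401 = 0.7599
φ_{22} = -0.1431 / 0.7599 = -0.188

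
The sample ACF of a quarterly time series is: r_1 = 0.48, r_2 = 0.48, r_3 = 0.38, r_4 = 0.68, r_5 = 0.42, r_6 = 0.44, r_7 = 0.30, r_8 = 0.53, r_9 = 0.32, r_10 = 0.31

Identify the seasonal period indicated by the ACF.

The largest autocorrelation is r_4 = 0.68, with a weaker echo at lag 8 (0.53); the remaining lags stay at or below 0.48.
The dominant spike at lag 4 indicates a seasonal period of 4.

4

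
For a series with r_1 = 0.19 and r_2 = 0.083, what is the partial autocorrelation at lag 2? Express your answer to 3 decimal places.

0.049

φ_{22} = (r_2 − r_1²) / (1 − r_1²)
r_1² = (0.19)² = 0.0361
Numerator = 0.083 − 0.0361 = 0.0469; denominator = 1 − 0.0361 = 0.9639
φ_{22} = 0.0469 / 0.9639 = 0.049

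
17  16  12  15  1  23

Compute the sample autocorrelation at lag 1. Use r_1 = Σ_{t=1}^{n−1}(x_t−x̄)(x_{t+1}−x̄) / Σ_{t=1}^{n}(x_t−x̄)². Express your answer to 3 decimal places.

-0.485

Mean x̄ = (17 + 16 + 12 + 15 + 1 + 23)/6 = 14.0000
Deviations from mean: 3.0000, 2.0000, -2.0000, 1.0000, -13.0000, 9.0000
Σ(x_t−x̄)(x_{t+1}−x̄) = (6.0000) + (-4.0000) + (-2.0000) + (-13.0000) + (-117.0000) = -130.0000
Denominator Σ(x_t−x̄)² = 268.0000
r_1 = -130.0000 / 268.0000 = -0.485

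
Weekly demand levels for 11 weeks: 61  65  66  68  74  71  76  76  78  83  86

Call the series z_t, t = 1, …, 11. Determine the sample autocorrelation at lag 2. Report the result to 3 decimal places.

0.391

Mean z̄ = (61 + 65 + 66 + 68 + 74 + 71 + 76 + 76 + 78 + 83 + 86)/11 = 73.0909
Numerator Σ_{t=1}^{9}(z_t−z̄)(z_{t+2}−z̄) = 234.1653
Denominator Σ(z_t−z̄)² = 598.9091
r_2 = 234.1653 / 598.9091 = 0.391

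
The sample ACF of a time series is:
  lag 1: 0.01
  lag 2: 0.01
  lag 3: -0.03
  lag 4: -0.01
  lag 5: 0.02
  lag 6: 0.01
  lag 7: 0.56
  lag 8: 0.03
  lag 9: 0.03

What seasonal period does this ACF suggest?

The largest autocorrelation is r_7 = 0.56; the remaining lags stay at or below 0.03.
The dominant spike at lag 7 indicates a seasonal period of 7.

7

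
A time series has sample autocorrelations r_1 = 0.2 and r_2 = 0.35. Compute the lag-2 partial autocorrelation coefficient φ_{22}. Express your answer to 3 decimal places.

φ_{22} = (r_2 − r_1²) / (1 − r_1²)
r_1² = (0.2)² = 0.04
Numerator = 0.35 − 0.0400 = 0.3100; denominator = 1 − 0.0400 = 0.9600
φ_{22} = 0.3100 / 0.9600 = 0.323

0.323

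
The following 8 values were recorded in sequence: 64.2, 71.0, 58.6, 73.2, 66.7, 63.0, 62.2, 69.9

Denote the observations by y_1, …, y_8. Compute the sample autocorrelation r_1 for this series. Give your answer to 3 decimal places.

Mean ȳ = (64.2 + 71.0 + 58.6 + 73.2 + 66.7 + 63.0 + 62.2 + 69.9)/8 = 66.1000
Deviations from mean: -1.9000, 4.9000, -7.5000, 7.1000, 0.6000, -3.1000, -3.9000, 3.8000
Σ(y_t−ȳ)(y_{t+1}−ȳ) = (-9.3100) + (-36.7500) + (-53.2500) + (4.2600) + (-1.8600) + (12.0900) + (-14.8200) = -99.6400
Denominator Σ(y_t−ȳ)² = 173.9000
r_1 = -99.6400 / 173.9000 = -0.573

-0.573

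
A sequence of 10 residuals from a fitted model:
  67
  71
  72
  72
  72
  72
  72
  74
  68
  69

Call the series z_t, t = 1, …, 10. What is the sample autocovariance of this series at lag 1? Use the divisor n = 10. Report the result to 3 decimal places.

0.449

Mean z̄ = (67 + 71 + 72 + 72 + 72 + 72 + 72 + 74 + 68 + 69)/10 = 70.9000
Σ_{t=1}^{9}(z_t−z̄)(z_{t+1}−z̄) = 4.4900
γ_1 = 4.4900 / 10 = 0.449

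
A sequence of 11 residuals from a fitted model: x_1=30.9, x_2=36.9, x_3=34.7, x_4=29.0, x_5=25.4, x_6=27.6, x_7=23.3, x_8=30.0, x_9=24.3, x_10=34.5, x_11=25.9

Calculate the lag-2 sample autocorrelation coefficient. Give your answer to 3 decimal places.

Mean x̄ = (30.9 + 36.9 + 34.7 + 29.0 + 25.4 + 27.6 + 23.3 + 30.0 + 24.3 + 34.5 + 25.9)/11 = 29.3182
Numerator Σ_{t=1}^{9}(x_t−x̄)(x_{t+2}−x̄) = 58.8557
Denominator Σ(x_t−x̄)² = 207.7564
r_2 = 58.8557 / 207.7564 = 0.283

0.283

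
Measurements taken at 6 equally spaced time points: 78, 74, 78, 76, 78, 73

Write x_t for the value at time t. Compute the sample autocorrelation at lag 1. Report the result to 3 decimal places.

Mean x̄ = (78 + 74 + 78 + 76 + 78 + 73)/6 = 76.1667
Deviations from mean: 1.8333, -2.1667, 1.8333, -0.1667, 1.8333, -3.1667
Σ(x_t−x̄)(x_{t+1}−x̄) = (-3.9722) + (-3.9722) + (-0.3056) + (-0.3056) + (-5.8056) = -14.3611
Denominator Σ(x_t−x̄)² = 24.8333
r_1 = -14.3611 / 24.8333 = -0.578

-0.578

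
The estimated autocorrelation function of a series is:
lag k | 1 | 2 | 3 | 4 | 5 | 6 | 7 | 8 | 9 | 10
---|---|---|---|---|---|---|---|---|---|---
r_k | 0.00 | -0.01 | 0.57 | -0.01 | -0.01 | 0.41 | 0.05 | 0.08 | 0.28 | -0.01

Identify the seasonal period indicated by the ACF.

3

The largest autocorrelation is r_3 = 0.57, with weaker echoes at lags 6 (0.41) and 9 (0.28); the remaining lags stay at or below 0.08.
The dominant spike at lag 3 indicates a seasonal period of 3.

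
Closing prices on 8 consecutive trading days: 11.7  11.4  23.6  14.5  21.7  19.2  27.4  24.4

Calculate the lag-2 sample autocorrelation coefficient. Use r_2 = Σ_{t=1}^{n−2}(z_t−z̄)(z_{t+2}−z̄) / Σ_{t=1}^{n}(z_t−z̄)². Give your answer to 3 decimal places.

0.135

Mean z̄ = (11.7 + 11.4 + 23.6 + 14.5 + 21.7 + 19.2 + 27.4 + 24.4)/8 = 19.2375
Deviations from mean: -7.5375, -7.8375, 4.3625, -4.7375, 2.4625, -0.0375, 8.1625, 5.1625
Σ(z_t−z̄)(z_{t+2}−z̄) = (-32.8823) + (37.1302) + (10.7427) + (0.1777) + (20.1002) + (-0.1936) = 35.0747
Denominator Σ(z_t−z̄)² = 259.0588
r_2 = 35.0747 / 259.0588 = 0.135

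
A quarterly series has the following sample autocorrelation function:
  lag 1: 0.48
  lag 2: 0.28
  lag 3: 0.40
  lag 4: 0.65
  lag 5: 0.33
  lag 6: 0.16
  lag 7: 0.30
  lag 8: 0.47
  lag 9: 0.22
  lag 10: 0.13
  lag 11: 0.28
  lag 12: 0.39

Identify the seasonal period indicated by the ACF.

The largest autocorrelation is r_4 = 0.65; the remaining lags stay at or below 0.48. The elevated value at lag 1 (0.48), dropping to 0.28 at lag 2, reflects decaying short-term dependence rather than seasonality.
The dominant spike at lag 4 indicates a seasonal period of 4.

4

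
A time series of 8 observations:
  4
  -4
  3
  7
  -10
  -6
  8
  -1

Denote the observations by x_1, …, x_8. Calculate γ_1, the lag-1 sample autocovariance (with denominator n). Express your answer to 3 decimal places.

-9.096

Mean x̄ = (4 − 4 + 3 + 7 − 10 − 6 + 8 − 1)/8 = 0.1250
Deviations: 3.8750, -4.1250, 2.8750, 6.8750, -10.1250, -6.1250, 7.8750, -1.1250
Σ_{t=1}^{7}(x_t−x̄)(x_{t+1}−x̄) = -72.7656
γ_1 = -72.7656 / 8 = -9.096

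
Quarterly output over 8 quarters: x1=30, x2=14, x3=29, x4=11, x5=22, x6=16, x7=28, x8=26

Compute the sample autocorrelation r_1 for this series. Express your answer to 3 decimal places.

-0.541

Mean x̄ = (30 + 14 + 29 + 11 + 22 + 16 + 28 + 26)/8 = 22.0000
Deviations from mean: 8.0000, -8.0000, 7.0000, -11.0000, 0.0000, -6.0000, 6.0000, 4.0000
Σ(x_t−x̄)(x_{t+1}−x̄) = (-64.0000) + (-56.0000) + (-77.0000) + (0.0000) + (0.0000) + (-36.0000) + (24.0000) = -209.0000
Denominator Σ(x_t−x̄)² = 386.0000
r_1 = -209.0000 / 386.0000 = -0.541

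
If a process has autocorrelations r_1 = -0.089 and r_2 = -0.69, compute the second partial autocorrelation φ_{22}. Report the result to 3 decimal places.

φ_{22} = (r_2 − r_1²) / (1 − r_1²)
r_1² = (-0.089)² = 0.007921
Numerator = -0.69 − 0.0079 = -0.6979; denominator = 1 − 0.0079 = 0.9921
φ_{22} = -0.6979 / 0.9921 = -0.703

-0.703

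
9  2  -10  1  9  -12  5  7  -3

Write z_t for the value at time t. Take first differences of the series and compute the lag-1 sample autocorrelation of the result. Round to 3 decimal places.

-0.390

First differences Δz: -7, -12, 11, 8, -21, 17, 2, -10
Mean of differences = -1.5000
Numerator Σ(Δz_t−Δz̄)(Δz_{t+1}−Δz̄) = -465.7500
Denominator Σ(Δz_t−Δz̄)² = 1194.0000
r_1(Δz) = -465.7500 / 1194.0000 = -0.390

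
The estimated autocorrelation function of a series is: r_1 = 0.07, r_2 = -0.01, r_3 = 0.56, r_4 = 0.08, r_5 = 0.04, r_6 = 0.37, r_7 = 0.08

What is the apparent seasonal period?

3

The largest autocorrelation is r_3 = 0.56, with a weaker echo at lag 6 (0.37); the remaining lags stay at or below 0.08.
The dominant spike at lag 3 indicates a seasonal period of 3.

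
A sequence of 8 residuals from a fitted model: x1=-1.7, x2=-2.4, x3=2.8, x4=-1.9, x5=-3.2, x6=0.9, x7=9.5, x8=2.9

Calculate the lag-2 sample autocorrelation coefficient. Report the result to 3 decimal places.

-0.314

Mean x̄ = (-1.7 − 2.4 + 2.8 − 1.9 − 3.2 + 0.9 + 9.5 + 2.9)/8 = 0.8625
Deviations from mean: -2.5625, -3.2625, 1.9375, -2.7625, -4.0625, 0.0375, 8.6375, 2.0375
Σ(x_t−x̄)(x_{t+2}−x̄) = (-4.9648) + (9.0127) + (-7.8711) + (-0.1036) + (-35.0898) + (0.0764) = -38.9403
Denominator Σ(x_t−x̄)² = 123.8588
r_2 = -38.9403 / 123.8588 = -0.314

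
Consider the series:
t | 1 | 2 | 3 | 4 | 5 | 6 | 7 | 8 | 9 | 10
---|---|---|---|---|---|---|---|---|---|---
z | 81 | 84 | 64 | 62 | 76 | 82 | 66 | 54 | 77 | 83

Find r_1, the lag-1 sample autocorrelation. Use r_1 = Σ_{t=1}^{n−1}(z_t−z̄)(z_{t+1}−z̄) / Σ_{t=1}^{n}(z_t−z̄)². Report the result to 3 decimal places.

Mean z̄ = (81 + 84 + 64 + 62 + 76 + 82 + 66 + 54 + 77 + 83)/10 = 72.9000
Numerator Σ_{t=1}^{9}(z_t−z̄)(z_{t+1}−z̄) = 114.0900
Denominator Σ(z_t−z̄)² = 1002.9000
r_1 = 114.0900 / 1002.9000 = 0.114

0.114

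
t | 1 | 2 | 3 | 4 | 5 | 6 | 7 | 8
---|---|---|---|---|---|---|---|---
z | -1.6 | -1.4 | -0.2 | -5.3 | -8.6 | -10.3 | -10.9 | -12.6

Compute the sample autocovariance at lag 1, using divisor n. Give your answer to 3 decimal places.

14.171

Mean z̄ = (-1.6 − 1.4 − 0.2 − 5.3 − 8.6 − 10.3 − 10.9 − 12.6)/8 = -6.3625
Σ_{t=1}^{7}(z_t−z̄)(z_{t+1}−z̄) = 113.3648
γ_1 = 113.3648 / 8 = 14.171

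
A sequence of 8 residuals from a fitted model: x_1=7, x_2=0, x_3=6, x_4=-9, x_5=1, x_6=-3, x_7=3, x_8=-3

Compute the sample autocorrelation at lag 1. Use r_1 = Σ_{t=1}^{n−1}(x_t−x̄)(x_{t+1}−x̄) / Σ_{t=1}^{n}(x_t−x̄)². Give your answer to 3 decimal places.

Mean x̄ = (7 + 0 + 6 − 9 + 1 − 3 + 3 − 3)/8 = 0.2500
Deviations from mean: 6.7500, -0.2500, 5.7500, -9.2500, 0.7500, -3.2500, 2.7500, -3.2500
Σ(x_t−x̄)(x_{t+1}−x̄) = (-1.6875) + (-1.4375) + (-53.1875) + (-6.9375) + (-2.4375) + (-8.9375) + (-8.9375) = -83.5625
Denominator Σ(x_t−x̄)² = 193.5000
r_1 = -83.5625 / 193.5000 = -0.432

-0.432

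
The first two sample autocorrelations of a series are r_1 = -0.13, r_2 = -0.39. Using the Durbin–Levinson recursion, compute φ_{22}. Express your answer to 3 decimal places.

-0.414

φ_{22} = (r_2 − r_1²) / (1 − r_1²)
r_1² = (-0.13)² = 0.0169
Numerator = -0.39 − 0.0169 = -0.4069; denominator = 1 − 0.0169 = 0.9831
φ_{22} = -0.4069 / 0.9831 = -0.414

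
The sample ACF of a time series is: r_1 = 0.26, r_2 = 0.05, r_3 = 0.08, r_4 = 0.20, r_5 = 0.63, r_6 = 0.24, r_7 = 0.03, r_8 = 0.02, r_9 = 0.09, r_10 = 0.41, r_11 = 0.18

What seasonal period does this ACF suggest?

5

The largest autocorrelation is r_5 = 0.63, with a weaker echo at lag 10 (0.41); the remaining lags stay at or below 0.26. The elevated value at lag 1 (0.26), dropping to 0.05 at lag 2, reflects decaying short-term dependence rather than seasonality.
The dominant spike at lag 5 indicates a seasonal period of 5.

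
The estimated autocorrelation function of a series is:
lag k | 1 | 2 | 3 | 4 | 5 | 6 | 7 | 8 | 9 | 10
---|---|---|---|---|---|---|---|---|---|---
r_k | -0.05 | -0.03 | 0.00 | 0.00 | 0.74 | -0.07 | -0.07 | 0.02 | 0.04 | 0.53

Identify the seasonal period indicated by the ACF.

5

The largest autocorrelation is r_5 = 0.74, with a weaker echo at lag 10 (0.53); the remaining lags stay at or below 0.04.
The dominant spike at lag 5 indicates a seasonal period of 5.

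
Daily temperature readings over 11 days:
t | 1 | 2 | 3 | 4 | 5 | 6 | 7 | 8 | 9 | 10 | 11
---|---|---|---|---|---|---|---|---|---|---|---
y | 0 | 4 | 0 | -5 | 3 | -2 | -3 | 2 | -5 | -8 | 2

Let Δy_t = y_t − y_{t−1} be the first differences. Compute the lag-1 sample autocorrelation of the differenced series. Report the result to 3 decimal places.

First differences Δy: 4, -4, -5, 8, -5, -1, 5, -7, -3, 10
Mean of differences = 0.2000
Numerator Σ(Δy_t−Δȳ)(Δy_{t+1}−Δȳ) = -117.6400
Denominator Σ(Δy_t−Δȳ)² = 329.6000
r_1(Δy) = -117.6400 / 329.6000 = -0.357

-0.357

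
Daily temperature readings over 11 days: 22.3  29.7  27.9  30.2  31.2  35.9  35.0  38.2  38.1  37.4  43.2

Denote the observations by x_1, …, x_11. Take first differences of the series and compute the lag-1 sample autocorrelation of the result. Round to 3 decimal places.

First differences Δx: 7.4, -1.8, 2.3, 1.0, 4.7, -0.9, 3.2, -0.1, -0.7, 5.8
Mean of differences = 2.0900
Numerator Σ(Δx_t−Δx̄)(Δx_{t+1}−Δx̄) = -42.3411
Denominator Σ(Δx_t−Δx̄)² = 87.8890
r_1(Δx) = -42.3411 / 87.8890 = -0.482

-0.482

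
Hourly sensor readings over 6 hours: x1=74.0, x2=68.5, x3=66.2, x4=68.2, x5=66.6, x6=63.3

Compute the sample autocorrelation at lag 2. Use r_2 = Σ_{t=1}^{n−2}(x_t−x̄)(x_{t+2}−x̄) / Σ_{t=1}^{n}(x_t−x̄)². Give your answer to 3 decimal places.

-0.150

Mean x̄ = (74.0 + 68.5 + 66.2 + 68.2 + 66.6 + 63.3)/6 = 67.8000
Deviations from mean: 6.2000, 0.7000, -1.6000, 0.4000, -1.2000, -4.5000
Numerator Σ_{t=1}^{4}(x_t−x̄)(x_{t+2}−x̄) = -9.5200
Denominator Σ(x_t−x̄)² = 63.3400
r_2 = -9.5200 / 63.3400 = -0.150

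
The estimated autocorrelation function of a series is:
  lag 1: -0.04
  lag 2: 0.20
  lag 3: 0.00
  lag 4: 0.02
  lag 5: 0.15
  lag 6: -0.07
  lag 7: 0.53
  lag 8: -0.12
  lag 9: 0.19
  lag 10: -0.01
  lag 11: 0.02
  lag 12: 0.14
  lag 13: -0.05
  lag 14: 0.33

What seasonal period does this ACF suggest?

The largest autocorrelation is r_7 = 0.53, with a weaker echo at lag 14 (0.33); the remaining lags stay at or below 0.20.
The dominant spike at lag 7 indicates a seasonal period of 7.

7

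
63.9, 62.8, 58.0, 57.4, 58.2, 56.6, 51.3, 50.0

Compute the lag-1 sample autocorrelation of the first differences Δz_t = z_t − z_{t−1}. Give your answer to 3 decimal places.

First differences Δz: -1.1, -4.8, -0.6, 0.8, -1.6, -5.3, -1.3
Mean of differences = -1.9857
Numerator Σ(Δz_t−Δz̄)(Δz_{t+1}−Δz̄) = -5.0088
Denominator Σ(Δz_t−Δz̄)² = 29.9886
r_1(Δz) = -5.0088 / 29.9886 = -0.167

-0.167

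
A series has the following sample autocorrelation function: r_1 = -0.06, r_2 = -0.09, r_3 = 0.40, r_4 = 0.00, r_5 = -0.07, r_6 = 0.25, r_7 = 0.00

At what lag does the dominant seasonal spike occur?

3

The largest autocorrelation is r_3 = 0.40, with a weaker echo at lag 6 (0.25); the remaining lags stay at or below 0.00.
The dominant spike at lag 3 indicates a seasonal period of 3.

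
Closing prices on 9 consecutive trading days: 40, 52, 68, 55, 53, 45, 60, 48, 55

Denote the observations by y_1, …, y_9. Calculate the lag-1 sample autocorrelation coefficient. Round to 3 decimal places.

-0.133

Mean ȳ = (40 + 52 + 68 + 55 + 53 + 45 + 60 + 48 + 55)/9 = 52.8889
Numerator Σ_{t=1}^{8}(y_t−ȳ)(y_{t+1}−ȳ) = -71.9012
Denominator Σ(y_t−ȳ)² = 540.8889
r_1 = -71.9012 / 540.8889 = -0.133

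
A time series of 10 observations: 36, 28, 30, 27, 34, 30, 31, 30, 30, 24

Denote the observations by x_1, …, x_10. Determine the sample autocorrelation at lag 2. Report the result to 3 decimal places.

0.098

Mean x̄ = (36 + 28 + 30 + 27 + 34 + 30 + 31 + 30 + 30 + 24)/10 = 30.0000
Numerator Σ_{t=1}^{8}(x_t−x̄)(x_{t+2}−x̄) = 10.0000
Denominator Σ(x_t−x̄)² = 102.0000
r_2 = 10.0000 / 102.0000 = 0.098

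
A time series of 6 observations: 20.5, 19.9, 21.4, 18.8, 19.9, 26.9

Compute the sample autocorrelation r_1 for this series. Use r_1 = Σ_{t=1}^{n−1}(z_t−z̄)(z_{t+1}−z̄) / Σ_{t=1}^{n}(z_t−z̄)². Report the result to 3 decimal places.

-0.094

Mean z̄ = (20.5 + 19.9 + 21.4 + 18.8 + 19.9 + 26.9)/6 = 21.2333
Σ(z_t−z̄)(z_{t+1}−z̄) = (0.9778) + (-0.2222) + (-0.4056) + (3.2444) + (-7.5556) = -3.9611
Denominator Σ(z_t−z̄)² = 42.1533
r_1 = -3.9611 / 42.1533 = -0.094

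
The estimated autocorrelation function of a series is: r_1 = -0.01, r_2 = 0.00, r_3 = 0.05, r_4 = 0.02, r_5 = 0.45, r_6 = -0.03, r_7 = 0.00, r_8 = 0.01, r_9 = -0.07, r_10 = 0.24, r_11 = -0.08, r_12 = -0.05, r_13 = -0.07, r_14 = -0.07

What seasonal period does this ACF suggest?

The largest autocorrelation is r_5 = 0.45, with a weaker echo at lag 10 (0.24); the remaining lags stay at or below 0.05.
The dominant spike at lag 5 indicates a seasonal period of 5.

5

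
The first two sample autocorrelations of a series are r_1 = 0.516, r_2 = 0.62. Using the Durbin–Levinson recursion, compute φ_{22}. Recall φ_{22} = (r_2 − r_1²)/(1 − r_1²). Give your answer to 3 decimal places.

φ_{22} = (r_2 − r_1²) / (1 − r_1²)
r_1² = (0.516)² = 0.266256
Numerator = 0.62 − 0.2663 = 0.3537; denominator = 1 − 0.2663 = 0.7337
φ_{22} = 0.3537 / 0.7337 = 0.482

0.482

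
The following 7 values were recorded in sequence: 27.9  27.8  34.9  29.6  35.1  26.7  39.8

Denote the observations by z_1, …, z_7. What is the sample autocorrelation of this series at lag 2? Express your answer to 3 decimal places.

0.307

Mean z̄ = (27.9 + 27.8 + 34.9 + 29.6 + 35.1 + 26.7 + 39.8)/7 = 31.6857
Deviations from mean: -3.7857, -3.8857, 3.2143, -2.0857, 3.4143, -4.9857, 8.1143
Σ(z_t−z̄)(z_{t+2}−z̄) = (-12.1684) + (8.1045) + (10.9745) + (10.3988) + (27.7045) = 45.0139
Denominator Σ(z_t−z̄)² = 146.4686
r_2 = 45.0139 / 146.4686 = 0.307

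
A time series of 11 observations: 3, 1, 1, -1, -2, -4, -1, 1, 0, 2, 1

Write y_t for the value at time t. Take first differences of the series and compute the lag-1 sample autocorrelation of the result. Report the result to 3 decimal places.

First differences Δy: -2, 0, -2, -1, -2, 3, 2, -1, 2, -1
Mean of differences = -0.2000
Numerator Σ(Δy_t−Δȳ)(Δy_{t+1}−Δȳ) = -1.8400
Denominator Σ(Δy_t−Δȳ)² = 31.6000
r_1(Δy) = -1.8400 / 31.6000 = -0.058

-0.058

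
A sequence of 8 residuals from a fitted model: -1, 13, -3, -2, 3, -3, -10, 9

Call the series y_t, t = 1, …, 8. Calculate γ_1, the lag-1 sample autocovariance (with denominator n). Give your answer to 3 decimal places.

Mean ȳ = (-1 + 13 − 3 − 2 + 3 − 3 − 10 + 9)/8 = 0.7500
Deviations: -1.7500, 12.2500, -3.7500, -2.7500, 2.2500, -3.7500, -10.7500, 8.2500
Σ_{t=1}^{7}(y_t−ȳ)(y_{t+1}−ȳ) = -120.0625
γ_1 = -120.0625 / 8 = -15.008

-15.008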